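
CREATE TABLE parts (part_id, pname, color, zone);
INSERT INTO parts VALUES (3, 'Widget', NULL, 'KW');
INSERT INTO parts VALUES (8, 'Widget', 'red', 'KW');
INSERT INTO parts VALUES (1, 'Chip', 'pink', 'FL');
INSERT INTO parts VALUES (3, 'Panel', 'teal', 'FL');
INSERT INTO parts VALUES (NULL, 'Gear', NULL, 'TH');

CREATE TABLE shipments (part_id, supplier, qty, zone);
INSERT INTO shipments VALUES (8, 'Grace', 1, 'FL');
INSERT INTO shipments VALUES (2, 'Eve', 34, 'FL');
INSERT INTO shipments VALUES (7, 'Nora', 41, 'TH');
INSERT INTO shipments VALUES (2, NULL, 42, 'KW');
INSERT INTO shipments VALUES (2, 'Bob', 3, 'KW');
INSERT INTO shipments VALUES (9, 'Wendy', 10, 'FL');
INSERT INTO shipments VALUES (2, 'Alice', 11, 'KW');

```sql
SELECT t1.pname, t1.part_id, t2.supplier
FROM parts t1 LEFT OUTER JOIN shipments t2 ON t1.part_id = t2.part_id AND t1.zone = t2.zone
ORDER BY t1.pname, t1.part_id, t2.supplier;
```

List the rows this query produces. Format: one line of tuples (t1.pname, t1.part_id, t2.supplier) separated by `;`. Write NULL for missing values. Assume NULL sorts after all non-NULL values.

LEFT JOIN keeps every row from `parts`; unmatched rows get NULL for `shipments`'s columns.
Matching on t1.part_id = t2.part_id AND t1.zone = t2.zone. A NULL in a compared column never satisfies the condition.
Matched pairs: 0; unmatched t1 rows kept: 5.

(Chip, 1, NULL); (Gear, NULL, NULL); (Panel, 3, NULL); (Widget, 3, NULL); (Widget, 8, NULL)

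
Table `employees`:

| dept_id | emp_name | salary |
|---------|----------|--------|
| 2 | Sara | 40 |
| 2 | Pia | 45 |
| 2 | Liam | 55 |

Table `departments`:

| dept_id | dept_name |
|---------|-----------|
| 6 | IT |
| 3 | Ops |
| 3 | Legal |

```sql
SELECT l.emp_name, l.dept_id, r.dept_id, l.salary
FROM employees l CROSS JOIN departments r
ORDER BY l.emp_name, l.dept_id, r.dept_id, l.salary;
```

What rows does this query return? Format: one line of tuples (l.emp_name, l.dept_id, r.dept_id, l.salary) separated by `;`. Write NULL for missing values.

CROSS JOIN pairs every row of `employees` with every row of `departments`: 3 × 3 = 9 rows.
After projecting and ordering:
l.emp_name | l.dept_id | r.dept_id | l.salary
Liam | 2 | 3 | 55
Liam | 2 | 3 | 55
Liam | 2 | 6 | 55
Pia | 2 | 3 | 45
Pia | 2 | 3 | 45
Pia | 2 | 6 | 45
Sara | 2 | 3 | 40
Sara | 2 | 3 | 40
Sara | 2 | 6 | 40

(Liam, 2, 3, 55); (Liam, 2, 3, 55); (Liam, 2, 6, 55); (Pia, 2, 3, 45); (Pia, 2, 3, 45); (Pia, 2, 6, 45); (Sara, 2, 3, 40); (Sara, 2, 3, 40); (Sara, 2, 6, 40)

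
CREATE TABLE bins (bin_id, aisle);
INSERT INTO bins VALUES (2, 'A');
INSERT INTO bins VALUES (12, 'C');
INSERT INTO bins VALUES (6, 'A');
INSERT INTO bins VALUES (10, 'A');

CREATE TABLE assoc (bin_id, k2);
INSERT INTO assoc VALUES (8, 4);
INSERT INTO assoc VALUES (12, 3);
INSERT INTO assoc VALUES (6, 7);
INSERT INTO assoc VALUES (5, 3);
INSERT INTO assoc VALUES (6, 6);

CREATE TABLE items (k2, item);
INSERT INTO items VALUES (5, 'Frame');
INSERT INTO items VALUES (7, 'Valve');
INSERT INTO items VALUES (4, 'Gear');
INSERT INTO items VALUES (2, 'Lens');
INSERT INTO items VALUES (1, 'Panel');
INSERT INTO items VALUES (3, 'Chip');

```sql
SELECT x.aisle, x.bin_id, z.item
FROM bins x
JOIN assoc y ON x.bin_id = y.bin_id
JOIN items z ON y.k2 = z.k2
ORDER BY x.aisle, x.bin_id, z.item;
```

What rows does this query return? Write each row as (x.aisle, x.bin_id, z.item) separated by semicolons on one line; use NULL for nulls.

Evaluate left to right. First `bins x INNER JOIN assoc y` on bin_id: 3 row(s).
Then INNER JOIN `items z` on k2: keep only rows whose y.k2 appears in z.

(A, 6, Valve); (C, 12, Chip)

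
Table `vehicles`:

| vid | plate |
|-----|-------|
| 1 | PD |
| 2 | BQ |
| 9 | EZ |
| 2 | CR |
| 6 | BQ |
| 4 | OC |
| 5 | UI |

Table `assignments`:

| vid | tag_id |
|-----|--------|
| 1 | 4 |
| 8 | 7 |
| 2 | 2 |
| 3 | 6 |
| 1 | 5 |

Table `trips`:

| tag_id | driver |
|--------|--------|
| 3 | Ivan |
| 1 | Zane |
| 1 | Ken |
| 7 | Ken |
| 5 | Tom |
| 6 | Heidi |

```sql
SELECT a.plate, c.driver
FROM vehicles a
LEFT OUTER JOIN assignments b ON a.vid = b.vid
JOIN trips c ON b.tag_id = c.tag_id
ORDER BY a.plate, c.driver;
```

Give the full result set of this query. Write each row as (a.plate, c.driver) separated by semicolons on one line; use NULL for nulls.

(PD, Tom)

Step 1 — a LEFT JOIN b on vid → 8 row(s).
Then INNER JOIN `trips c` on tag_id: keep only rows whose b.tag_id appears in c.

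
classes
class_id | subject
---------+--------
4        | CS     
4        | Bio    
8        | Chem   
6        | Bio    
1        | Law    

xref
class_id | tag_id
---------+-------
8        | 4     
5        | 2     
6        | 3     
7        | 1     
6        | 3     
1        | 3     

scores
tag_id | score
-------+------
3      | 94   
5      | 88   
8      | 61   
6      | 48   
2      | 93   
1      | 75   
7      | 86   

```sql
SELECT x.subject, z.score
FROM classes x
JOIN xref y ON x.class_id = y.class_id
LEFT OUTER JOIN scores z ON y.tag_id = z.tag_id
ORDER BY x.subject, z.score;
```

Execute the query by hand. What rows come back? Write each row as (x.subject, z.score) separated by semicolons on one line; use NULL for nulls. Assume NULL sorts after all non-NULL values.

Joins associate left-to-right: classes INNER JOIN xref on class_id gives 4 intermediate row(s).
Then LEFT JOIN `scores z` on tag_id: each of those 4 rows is kept; rows whose y.tag_id has no match in z get NULL for z's columns.

(Bio, 94); (Bio, 94); (Chem, NULL); (Law, 94)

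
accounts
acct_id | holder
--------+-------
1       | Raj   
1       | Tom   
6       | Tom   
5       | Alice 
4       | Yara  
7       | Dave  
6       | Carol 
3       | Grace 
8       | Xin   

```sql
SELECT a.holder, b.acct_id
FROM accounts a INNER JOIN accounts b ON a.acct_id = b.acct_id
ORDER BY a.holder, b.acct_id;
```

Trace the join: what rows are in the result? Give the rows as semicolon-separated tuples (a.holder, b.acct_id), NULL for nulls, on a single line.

(Alice, 5); (Carol, 6); (Carol, 6); (Dave, 7); (Grace, 3); (Raj, 1); (Raj, 1); (Tom, 1); (Tom, 1); (Tom, 6); (Tom, 6); (Xin, 8); (Yara, 4)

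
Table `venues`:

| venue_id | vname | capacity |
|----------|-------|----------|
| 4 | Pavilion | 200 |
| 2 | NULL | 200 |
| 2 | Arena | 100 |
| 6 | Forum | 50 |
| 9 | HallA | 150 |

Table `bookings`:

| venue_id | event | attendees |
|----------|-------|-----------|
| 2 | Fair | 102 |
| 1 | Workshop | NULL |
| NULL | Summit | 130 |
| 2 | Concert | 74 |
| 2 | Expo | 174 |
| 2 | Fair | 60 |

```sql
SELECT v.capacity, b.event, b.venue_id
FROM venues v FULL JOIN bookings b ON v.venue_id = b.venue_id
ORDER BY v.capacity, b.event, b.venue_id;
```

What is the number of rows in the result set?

FULL OUTER JOIN keeps every row from both sides; unmatched rows get NULL for the other side's columns.
Matching on v.venue_id = b.venue_id. A NULL in a compared column never satisfies the condition.
Matched pairs: 8; unmatched v rows kept: 3; unmatched b rows kept: 2.
Total: 8 matched + 5 padded = 13 rows.

13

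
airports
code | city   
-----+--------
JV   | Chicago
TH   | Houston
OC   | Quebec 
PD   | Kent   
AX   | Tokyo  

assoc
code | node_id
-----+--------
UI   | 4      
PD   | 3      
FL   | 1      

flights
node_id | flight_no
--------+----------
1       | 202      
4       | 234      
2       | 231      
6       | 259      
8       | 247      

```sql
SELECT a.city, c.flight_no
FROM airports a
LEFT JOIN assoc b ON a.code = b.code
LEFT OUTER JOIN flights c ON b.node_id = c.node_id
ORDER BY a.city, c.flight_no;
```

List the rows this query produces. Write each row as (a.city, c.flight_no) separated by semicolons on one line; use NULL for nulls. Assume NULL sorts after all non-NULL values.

Step 1 — a LEFT JOIN b on code → 5 row(s).
Then LEFT JOIN `flights c` on node_id: each of those 5 rows is kept; rows whose b.node_id has no match in c get NULL for c's columns.

(Chicago, NULL); (Houston, NULL); (Kent, NULL); (Quebec, NULL); (Tokyo, NULL)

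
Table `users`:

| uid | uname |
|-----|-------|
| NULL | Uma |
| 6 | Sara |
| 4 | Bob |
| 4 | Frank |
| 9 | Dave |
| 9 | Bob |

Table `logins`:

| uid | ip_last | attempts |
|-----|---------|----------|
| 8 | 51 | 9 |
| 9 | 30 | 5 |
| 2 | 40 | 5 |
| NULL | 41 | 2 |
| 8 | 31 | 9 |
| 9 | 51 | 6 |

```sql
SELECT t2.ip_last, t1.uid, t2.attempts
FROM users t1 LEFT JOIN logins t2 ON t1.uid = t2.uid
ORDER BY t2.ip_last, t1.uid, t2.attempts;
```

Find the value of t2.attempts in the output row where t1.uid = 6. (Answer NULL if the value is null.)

LEFT JOIN keeps every row from `users`; unmatched rows get NULL for `logins`'s columns.
Matching on t1.uid = t2.uid. A NULL in a compared column never satisfies the condition.
- uid=NULL: no t2 row matches, row kept with t2 columns NULL.
- uid=6: no t2 row matches, row kept with t2 columns NULL.
- uid=4: no t2 row matches, row kept with t2 columns NULL.
- uid=4: no t2 row matches, row kept with t2 columns NULL.
- uid=9: 2 matching t2 row(s), so 2 row(s) emitted.
- uid=9: 2 matching t2 row(s), so 2 row(s) emitted.

NULL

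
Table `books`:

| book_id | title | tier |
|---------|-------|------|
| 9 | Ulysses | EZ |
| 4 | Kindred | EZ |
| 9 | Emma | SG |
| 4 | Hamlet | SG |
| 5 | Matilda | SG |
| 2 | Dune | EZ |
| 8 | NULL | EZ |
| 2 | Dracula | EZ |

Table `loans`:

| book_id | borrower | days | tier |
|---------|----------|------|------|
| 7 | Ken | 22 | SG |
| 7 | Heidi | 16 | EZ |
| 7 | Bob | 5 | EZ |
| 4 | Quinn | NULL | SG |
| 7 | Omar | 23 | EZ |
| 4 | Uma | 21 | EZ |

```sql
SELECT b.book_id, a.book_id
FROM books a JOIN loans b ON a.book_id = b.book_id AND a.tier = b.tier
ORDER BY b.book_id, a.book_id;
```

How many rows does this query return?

2

INNER JOIN keeps only pairs where the ON condition holds.
Matching on a.book_id = b.book_id AND a.tier = b.tier.
- a[0] book_id=9, tier=EZ → no match; dropped.
- a[1] book_id=4, tier=EZ → 1 match(es) in b → 1 row(s).
- a[2] book_id=9, tier=SG → no match; dropped.
- a[3] book_id=4, tier=SG → 1 match(es) in b → 1 row(s).
- a[4] book_id=5, tier=SG → no match; dropped.
- a[5] book_id=2, tier=EZ → no match; dropped.
- a[6] book_id=8, tier=EZ → no match; dropped.
- a[7] book_id=2, tier=EZ → no match; dropped.
Total: 2 rows.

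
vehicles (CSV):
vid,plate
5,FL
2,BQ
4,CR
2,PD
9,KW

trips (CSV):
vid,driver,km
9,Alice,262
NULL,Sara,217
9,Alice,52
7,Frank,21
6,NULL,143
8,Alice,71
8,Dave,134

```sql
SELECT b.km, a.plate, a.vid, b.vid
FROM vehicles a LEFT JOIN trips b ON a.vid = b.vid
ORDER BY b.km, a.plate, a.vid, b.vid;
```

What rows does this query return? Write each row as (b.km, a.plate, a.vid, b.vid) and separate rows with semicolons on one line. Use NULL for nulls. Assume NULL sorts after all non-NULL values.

(52, KW, 9, 9); (262, KW, 9, 9); (NULL, BQ, 2, NULL); (NULL, CR, 4, NULL); (NULL, FL, 5, NULL); (NULL, PD, 2, NULL)

LEFT JOIN keeps every row from `vehicles`; unmatched rows get NULL for `trips`'s columns.
Matching on a.vid = b.vid. A NULL in a compared column never satisfies the condition.
Matched pairs: 2; unmatched a rows kept: 4.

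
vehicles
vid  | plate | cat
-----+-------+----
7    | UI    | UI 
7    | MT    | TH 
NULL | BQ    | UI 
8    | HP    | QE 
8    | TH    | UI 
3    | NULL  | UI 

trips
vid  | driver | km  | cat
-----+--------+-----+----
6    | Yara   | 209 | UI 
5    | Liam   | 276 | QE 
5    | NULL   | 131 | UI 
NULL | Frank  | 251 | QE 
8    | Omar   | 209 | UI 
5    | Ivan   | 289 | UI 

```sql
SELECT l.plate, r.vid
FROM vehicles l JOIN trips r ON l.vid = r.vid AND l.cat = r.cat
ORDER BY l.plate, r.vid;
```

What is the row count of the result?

INNER JOIN keeps only pairs where the ON condition holds.
Matching on l.vid = r.vid AND l.cat = r.cat. A NULL in a compared column never satisfies the condition.
Matched pairs: 1.
Total: 1 rows.

1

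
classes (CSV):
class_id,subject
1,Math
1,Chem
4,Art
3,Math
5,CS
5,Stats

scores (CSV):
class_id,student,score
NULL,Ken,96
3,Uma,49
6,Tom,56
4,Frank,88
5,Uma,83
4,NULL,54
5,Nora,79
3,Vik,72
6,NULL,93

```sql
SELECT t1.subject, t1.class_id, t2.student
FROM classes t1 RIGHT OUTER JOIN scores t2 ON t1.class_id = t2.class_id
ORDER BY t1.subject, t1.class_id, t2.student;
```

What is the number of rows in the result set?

11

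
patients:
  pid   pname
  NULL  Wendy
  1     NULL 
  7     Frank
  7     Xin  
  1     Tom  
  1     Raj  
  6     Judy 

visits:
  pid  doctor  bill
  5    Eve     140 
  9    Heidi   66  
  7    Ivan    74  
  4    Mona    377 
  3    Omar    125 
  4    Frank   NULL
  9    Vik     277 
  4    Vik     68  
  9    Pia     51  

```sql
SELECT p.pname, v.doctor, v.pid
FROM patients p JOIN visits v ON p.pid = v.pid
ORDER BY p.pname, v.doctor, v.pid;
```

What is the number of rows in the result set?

INNER JOIN keeps only pairs where the ON condition holds.
Matching on p.pid = v.pid. A NULL in a compared column never satisfies the condition.
- p[0] pid=NULL → no match; dropped.
- p[1] pid=1 → no match; dropped.
- p[2] pid=7 → 1 match(es) in v → 1 row(s).
- p[3] pid=7 → 1 match(es) in v → 1 row(s).
- p[4] pid=1 → no match; dropped.
- p[5] pid=1 → no match; dropped.
- p[6] pid=6 → no match; dropped.
Total: 2 rows.

2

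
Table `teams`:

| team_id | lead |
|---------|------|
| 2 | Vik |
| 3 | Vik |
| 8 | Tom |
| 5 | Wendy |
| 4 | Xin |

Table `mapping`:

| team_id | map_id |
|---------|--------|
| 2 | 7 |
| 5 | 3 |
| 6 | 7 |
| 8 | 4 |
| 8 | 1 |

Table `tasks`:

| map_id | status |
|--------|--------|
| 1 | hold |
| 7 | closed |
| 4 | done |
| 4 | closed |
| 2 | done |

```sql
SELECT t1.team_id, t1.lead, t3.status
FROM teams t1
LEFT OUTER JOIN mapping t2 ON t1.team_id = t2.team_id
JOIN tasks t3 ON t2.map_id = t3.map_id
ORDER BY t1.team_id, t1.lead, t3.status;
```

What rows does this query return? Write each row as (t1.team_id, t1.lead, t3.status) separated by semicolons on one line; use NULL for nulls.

(2, Vik, closed); (8, Tom, closed); (8, Tom, done); (8, Tom, hold)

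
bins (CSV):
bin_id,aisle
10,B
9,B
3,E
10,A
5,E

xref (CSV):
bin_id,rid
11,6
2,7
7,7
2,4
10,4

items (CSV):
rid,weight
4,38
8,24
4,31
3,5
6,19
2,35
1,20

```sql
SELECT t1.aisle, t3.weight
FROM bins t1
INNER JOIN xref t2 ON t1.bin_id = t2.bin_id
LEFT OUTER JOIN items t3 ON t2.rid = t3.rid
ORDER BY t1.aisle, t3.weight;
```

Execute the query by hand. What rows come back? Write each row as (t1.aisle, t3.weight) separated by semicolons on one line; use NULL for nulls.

Step 1 — t1 INNER JOIN t2 on bin_id → 2 row(s).
Then LEFT JOIN `items t3` on rid: each of those 2 rows is kept; rows whose t2.rid has no match in t3 get NULL for t3's columns.

(A, 31); (A, 38); (B, 31); (B, 38)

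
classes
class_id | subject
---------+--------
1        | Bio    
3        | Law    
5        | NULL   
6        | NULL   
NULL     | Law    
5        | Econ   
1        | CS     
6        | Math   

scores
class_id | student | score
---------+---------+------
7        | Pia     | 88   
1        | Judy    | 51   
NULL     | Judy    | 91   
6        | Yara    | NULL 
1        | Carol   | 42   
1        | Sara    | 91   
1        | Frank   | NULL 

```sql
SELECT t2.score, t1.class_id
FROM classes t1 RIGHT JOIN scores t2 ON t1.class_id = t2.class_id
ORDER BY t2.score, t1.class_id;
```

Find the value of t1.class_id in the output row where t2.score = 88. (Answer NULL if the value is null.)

NULL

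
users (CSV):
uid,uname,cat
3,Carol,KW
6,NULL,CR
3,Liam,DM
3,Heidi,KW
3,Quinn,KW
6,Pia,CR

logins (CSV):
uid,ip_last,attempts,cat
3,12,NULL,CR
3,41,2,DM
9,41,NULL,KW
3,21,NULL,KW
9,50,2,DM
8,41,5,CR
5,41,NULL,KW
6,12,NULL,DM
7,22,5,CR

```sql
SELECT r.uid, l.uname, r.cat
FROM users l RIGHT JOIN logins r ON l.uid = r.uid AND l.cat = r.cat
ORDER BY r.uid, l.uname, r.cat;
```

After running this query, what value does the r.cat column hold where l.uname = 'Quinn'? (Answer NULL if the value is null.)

KW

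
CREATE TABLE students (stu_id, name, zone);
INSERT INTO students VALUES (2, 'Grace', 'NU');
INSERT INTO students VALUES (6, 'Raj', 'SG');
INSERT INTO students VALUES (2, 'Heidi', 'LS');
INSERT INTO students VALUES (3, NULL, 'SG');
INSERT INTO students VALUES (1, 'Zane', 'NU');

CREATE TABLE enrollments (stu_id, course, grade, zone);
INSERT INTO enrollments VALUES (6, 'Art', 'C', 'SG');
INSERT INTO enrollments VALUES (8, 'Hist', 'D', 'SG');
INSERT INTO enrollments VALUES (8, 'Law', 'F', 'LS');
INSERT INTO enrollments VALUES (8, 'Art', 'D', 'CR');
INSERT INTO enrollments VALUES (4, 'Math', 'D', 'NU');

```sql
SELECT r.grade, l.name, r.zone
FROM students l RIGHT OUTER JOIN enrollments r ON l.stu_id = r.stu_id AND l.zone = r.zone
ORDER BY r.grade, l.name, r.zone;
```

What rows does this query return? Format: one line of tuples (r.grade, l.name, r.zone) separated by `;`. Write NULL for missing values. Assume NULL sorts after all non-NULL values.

(C, Raj, SG); (D, NULL, CR); (D, NULL, NU); (D, NULL, SG); (F, NULL, LS)

RIGHT JOIN keeps every row from `enrollments`; unmatched rows get NULL for `students`'s columns.
Matching on l.stu_id = r.stu_id AND l.zone = r.zone.
- stu_id=2, zone=NU: no matching r row.
- stu_id=6, zone=SG: 1 matching r row(s), so 1 row(s) emitted.
- stu_id=2, zone=LS: no matching r row.
- stu_id=3, zone=SG: no matching r row.
- stu_id=1, zone=NU: no matching r row.
- plus 4 unmatched r row(s), each kept with NULL l columns.
After projecting and ordering:
r.grade | l.name | r.zone
C | Raj | SG
D | NULL | CR
D | NULL | NU
D | NULL | SG
F | NULL | LS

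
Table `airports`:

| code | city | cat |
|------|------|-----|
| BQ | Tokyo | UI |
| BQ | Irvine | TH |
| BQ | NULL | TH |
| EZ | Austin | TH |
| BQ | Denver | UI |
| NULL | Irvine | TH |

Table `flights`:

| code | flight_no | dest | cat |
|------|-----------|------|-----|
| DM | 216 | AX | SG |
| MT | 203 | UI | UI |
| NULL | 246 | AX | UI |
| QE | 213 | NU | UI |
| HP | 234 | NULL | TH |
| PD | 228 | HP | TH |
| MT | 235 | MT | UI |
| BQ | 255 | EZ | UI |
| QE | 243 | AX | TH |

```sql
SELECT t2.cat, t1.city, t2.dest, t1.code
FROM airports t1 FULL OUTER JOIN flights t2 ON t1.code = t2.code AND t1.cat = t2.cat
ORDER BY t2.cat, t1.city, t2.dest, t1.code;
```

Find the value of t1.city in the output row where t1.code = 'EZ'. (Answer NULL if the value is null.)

FULL OUTER JOIN keeps every row from both sides; unmatched rows get NULL for the other side's columns.
Matching on t1.code = t2.code AND t1.cat = t2.cat. A NULL in a compared column never satisfies the condition.
- t1 row (code=BQ, cat=UI): matches 1 t2 row(s) → 1 output row(s).
- t1 row (code=BQ, cat=TH): no match → kept, t2 columns NULL.
- t1 row (code=BQ, cat=TH): no match → kept, t2 columns NULL.
- t1 row (code=EZ, cat=TH): no match → kept, t2 columns NULL.
- t1 row (code=BQ, cat=UI): matches 1 t2 row(s) → 1 output row(s).
- t1 row (code=NULL, cat=TH): no match → kept, t2 columns NULL.
- 8 t2 row(s) had no t1 match → kept, t1 columns NULL.

Austin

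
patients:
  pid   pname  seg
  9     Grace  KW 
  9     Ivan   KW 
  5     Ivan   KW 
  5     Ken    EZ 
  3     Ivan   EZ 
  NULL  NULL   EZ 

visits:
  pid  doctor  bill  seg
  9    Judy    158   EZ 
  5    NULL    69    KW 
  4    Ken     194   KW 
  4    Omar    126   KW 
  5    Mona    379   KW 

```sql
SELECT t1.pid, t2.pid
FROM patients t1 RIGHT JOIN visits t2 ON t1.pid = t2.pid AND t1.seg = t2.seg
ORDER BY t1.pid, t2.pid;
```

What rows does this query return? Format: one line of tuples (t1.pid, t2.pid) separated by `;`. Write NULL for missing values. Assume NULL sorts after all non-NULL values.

(5, 5); (5, 5); (NULL, 4); (NULL, 4); (NULL, 9)

RIGHT JOIN keeps every row from `visits`; unmatched rows get NULL for `patients`'s columns.
Matching on t1.pid = t2.pid AND t1.seg = t2.seg. A NULL in a compared column never satisfies the condition.
- t1 (pid=9, seg=KW) has no partner in t2.
- t1 (pid=9, seg=KW) has no partner in t2.
- t1 (pid=5, seg=KW) pairs with 2 row(s) of t2.
- t1 (pid=5, seg=EZ) has no partner in t2.
- t1 (pid=3, seg=EZ) has no partner in t2.
- t1 (pid=NULL, seg=EZ) has no partner in t2.
- plus 3 unmatched t2 row(s), each kept with NULL t1 columns.
After projecting and ordering:
t1.pid | t2.pid
5 | 5
5 | 5
NULL | 4
NULL | 4
NULL | 9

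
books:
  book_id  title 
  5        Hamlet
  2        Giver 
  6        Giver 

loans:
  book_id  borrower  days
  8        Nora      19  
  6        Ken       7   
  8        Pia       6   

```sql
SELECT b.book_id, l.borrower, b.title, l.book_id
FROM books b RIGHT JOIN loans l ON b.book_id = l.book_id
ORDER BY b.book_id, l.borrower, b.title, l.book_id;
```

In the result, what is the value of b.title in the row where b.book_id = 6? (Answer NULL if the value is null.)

Giver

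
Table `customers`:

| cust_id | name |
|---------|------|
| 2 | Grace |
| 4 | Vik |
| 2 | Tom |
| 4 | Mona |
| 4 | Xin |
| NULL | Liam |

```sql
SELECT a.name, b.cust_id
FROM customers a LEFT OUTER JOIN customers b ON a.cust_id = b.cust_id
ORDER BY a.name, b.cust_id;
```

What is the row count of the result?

14

LEFT JOIN keeps every row from `customers a`; unmatched rows get NULL for `customers b`'s columns.
Matching on a.cust_id = b.cust_id. A NULL in a compared column never satisfies the condition.
Matched pairs: 13; unmatched a rows kept: 1.
Total: 13 matched + 1 padded = 14 rows.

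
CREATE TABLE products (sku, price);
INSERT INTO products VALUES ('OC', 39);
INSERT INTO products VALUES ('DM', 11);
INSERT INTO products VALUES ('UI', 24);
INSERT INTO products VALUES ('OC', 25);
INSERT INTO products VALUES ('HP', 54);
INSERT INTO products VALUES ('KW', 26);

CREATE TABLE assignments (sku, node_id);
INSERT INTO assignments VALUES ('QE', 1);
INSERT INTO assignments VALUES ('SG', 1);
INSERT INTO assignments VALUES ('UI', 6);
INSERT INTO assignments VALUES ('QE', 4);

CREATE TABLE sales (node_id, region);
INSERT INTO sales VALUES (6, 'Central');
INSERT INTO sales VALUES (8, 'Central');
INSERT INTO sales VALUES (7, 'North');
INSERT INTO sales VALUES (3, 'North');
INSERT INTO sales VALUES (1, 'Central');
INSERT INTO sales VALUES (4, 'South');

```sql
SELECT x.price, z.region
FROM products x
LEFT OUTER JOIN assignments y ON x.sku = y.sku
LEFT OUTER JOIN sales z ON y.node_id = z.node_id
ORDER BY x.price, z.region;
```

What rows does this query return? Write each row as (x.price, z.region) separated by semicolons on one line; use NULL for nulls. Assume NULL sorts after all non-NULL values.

(11, NULL); (24, Central); (25, NULL); (26, NULL); (39, NULL); (54, NULL)

Joins associate left-to-right: products LEFT JOIN assignments on sku gives 6 intermediate row(s).
Then LEFT JOIN `sales z` on node_id: each of those 6 rows is kept; rows whose y.node_id has no match in z get NULL for z's columns.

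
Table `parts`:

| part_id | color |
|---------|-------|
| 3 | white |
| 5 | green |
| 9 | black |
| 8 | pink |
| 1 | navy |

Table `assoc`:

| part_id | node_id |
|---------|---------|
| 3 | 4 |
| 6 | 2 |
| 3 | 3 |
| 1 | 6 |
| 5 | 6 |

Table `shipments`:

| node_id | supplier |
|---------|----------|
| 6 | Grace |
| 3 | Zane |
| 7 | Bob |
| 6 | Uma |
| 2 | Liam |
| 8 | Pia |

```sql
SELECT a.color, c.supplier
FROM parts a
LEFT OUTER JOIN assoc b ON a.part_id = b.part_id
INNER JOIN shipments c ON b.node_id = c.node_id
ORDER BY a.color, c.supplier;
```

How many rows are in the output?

Step 1 — a LEFT JOIN b on part_id → 6 row(s).
Then INNER JOIN `shipments c` on node_id: keep only rows whose b.node_id appears in c.
Result: 5 row(s).

5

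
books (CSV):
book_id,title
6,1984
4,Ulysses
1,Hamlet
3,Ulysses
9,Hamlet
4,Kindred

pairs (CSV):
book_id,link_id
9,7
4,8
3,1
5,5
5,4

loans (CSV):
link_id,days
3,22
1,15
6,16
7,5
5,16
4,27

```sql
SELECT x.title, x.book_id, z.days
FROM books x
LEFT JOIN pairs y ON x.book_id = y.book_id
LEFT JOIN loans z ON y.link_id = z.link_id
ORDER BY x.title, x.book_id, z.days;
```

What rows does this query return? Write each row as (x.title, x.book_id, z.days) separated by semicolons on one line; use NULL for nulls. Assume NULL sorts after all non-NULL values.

(1984, 6, NULL); (Hamlet, 1, NULL); (Hamlet, 9, 5); (Kindred, 4, NULL); (Ulysses, 3, 15); (Ulysses, 4, NULL)

Joins associate left-to-right: books LEFT JOIN pairs on book_id gives 6 intermediate row(s).
Then LEFT JOIN `loans z` on link_id: each of those 6 rows is kept; rows whose y.link_id has no match in z get NULL for z's columns.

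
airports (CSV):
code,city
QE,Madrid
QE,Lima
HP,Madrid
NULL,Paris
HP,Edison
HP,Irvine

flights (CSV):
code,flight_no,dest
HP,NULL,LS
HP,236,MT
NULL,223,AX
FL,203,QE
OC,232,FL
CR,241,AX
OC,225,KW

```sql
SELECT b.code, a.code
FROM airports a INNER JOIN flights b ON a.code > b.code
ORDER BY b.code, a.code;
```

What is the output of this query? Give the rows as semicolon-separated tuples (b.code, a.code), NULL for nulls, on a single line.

(CR, HP); (CR, HP); (CR, HP); (CR, QE); (CR, QE); (FL, HP); (FL, HP); (FL, HP); (FL, QE); (FL, QE); (HP, QE); (HP, QE); (HP, QE); (HP, QE); (OC, QE); (OC, QE); (OC, QE); (OC, QE)

INNER JOIN keeps only pairs where the ON condition holds.
Matching on a.code > b.code. A NULL in a compared column never satisfies the condition.
Matched pairs: 18.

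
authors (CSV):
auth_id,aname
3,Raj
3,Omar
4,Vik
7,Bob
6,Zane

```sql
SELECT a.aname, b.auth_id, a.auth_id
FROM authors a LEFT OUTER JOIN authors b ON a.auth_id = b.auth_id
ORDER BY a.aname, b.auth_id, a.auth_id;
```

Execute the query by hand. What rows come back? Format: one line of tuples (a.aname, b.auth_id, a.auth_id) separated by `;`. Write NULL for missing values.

LEFT JOIN keeps every row from `authors a`; unmatched rows get NULL for `authors b`'s columns.
Matching on a.auth_id = b.auth_id.
- a row (auth_id=3): matches 2 b row(s) → 2 output row(s).
- a row (auth_id=3): matches 2 b row(s) → 2 output row(s).
- a row (auth_id=4): matches 1 b row(s) → 1 output row(s).
- a row (auth_id=7): matches 1 b row(s) → 1 output row(s).
- a row (auth_id=6): matches 1 b row(s) → 1 output row(s).
After projecting and ordering:
a.aname | b.auth_id | a.auth_id
Bob | 7 | 7
Omar | 3 | 3
Omar | 3 | 3
Raj | 3 | 3
Raj | 3 | 3
Vik | 4 | 4
Zane | 6 | 6

(Bob, 7, 7); (Omar, 3, 3); (Omar, 3, 3); (Raj, 3, 3); (Raj, 3, 3); (Vik, 4, 4); (Zane, 6, 6)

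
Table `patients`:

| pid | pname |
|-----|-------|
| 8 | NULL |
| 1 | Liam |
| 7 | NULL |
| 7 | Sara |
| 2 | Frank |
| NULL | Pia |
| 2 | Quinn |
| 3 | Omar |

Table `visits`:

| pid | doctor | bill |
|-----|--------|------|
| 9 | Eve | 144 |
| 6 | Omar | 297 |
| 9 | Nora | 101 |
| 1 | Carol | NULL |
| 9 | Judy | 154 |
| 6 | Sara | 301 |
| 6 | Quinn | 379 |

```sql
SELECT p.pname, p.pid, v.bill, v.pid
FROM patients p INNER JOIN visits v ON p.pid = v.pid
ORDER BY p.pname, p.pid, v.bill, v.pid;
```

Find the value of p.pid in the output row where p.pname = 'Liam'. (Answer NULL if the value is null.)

1

INNER JOIN keeps only pairs where the ON condition holds.
Matching on p.pid = v.pid. A NULL in a compared column never satisfies the condition.
Matched pairs: 1.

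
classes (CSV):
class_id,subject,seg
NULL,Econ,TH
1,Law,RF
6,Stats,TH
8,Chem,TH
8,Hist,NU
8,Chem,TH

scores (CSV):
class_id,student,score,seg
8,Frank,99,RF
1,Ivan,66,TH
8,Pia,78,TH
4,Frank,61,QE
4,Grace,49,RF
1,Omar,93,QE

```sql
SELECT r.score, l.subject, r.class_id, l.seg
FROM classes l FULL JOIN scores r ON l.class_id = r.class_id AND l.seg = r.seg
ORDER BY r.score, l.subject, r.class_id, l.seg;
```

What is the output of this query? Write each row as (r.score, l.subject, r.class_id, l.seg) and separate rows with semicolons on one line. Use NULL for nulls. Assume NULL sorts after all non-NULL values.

FULL OUTER JOIN keeps every row from both sides; unmatched rows get NULL for the other side's columns.
Matching on l.class_id = r.class_id AND l.seg = r.seg. A NULL in a compared column never satisfies the condition.
- l (class_id=NULL, seg=TH) has no partner → padded with NULL.
- l (class_id=1, seg=RF) has no partner → padded with NULL.
- l (class_id=6, seg=TH) has no partner → padded with NULL.
- l (class_id=8, seg=TH) pairs with 1 row(s) of r.
- l (class_id=8, seg=NU) has no partner → padded with NULL.
- l (class_id=8, seg=TH) pairs with 1 row(s) of r.
- 5 row(s) from r found no l partner → padded with NULL.

(49, NULL, 4, NULL); (61, NULL, 4, NULL); (66, NULL, 1, NULL); (78, Chem, 8, TH); (78, Chem, 8, TH); (93, NULL, 1, NULL); (99, NULL, 8, NULL); (NULL, Econ, NULL, TH); (NULL, Hist, NULL, NU); (NULL, Law, NULL, RF); (NULL, Stats, NULL, TH)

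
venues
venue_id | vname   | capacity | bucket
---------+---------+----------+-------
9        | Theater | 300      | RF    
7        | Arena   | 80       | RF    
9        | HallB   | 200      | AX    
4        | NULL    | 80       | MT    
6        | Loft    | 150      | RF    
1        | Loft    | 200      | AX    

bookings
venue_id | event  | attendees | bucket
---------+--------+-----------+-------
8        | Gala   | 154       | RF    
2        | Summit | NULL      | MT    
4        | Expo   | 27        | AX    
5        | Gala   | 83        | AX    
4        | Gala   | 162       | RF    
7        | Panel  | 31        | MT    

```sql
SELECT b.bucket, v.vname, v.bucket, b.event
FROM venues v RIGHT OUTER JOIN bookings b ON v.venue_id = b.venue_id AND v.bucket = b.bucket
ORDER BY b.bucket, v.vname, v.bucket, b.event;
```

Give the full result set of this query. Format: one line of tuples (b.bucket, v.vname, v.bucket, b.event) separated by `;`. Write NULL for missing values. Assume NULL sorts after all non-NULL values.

(AX, NULL, NULL, Expo); (AX, NULL, NULL, Gala); (MT, NULL, NULL, Panel); (MT, NULL, NULL, Summit); (RF, NULL, NULL, Gala); (RF, NULL, NULL, Gala)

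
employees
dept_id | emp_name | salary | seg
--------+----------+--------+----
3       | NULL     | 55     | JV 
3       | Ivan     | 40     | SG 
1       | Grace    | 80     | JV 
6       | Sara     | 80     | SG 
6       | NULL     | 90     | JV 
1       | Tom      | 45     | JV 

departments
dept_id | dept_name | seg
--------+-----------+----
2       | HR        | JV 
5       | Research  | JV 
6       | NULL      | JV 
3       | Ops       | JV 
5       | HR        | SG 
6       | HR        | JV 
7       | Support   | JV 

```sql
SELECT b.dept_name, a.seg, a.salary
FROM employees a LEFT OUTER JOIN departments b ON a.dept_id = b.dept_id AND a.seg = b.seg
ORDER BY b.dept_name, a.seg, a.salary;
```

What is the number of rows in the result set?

LEFT JOIN keeps every row from `employees`; unmatched rows get NULL for `departments`'s columns.
Matching on a.dept_id = b.dept_id AND a.seg = b.seg.
- dept_id=3, seg=JV: 1 matching b row(s), so 1 row(s) emitted.
- dept_id=3, seg=SG: no b row matches, row kept with b columns NULL.
- dept_id=1, seg=JV: no b row matches, row kept with b columns NULL.
- dept_id=6, seg=SG: no b row matches, row kept with b columns NULL.
- dept_id=6, seg=JV: 2 matching b row(s), so 2 row(s) emitted.
- dept_id=1, seg=JV: no b row matches, row kept with b columns NULL.
Total: 3 matched + 4 padded = 7 rows.

7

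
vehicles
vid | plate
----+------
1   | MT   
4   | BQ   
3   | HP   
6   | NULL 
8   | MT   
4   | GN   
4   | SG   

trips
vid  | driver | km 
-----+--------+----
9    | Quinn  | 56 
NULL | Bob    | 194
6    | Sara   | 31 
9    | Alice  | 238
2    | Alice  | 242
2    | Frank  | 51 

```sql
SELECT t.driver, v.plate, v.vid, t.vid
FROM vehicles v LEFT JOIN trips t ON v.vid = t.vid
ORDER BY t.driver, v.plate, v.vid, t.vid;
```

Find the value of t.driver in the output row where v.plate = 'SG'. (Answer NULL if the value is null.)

NULL

LEFT JOIN keeps every row from `vehicles`; unmatched rows get NULL for `trips`'s columns.
Matching on v.vid = t.vid. A NULL in a compared column never satisfies the condition.
Matched pairs: 1; unmatched v rows kept: 6.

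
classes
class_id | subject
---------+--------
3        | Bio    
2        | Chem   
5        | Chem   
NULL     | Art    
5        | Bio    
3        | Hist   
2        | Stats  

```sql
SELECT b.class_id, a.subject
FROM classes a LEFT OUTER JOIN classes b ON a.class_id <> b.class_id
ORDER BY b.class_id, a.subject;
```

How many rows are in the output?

25

LEFT JOIN keeps every row from `classes a`; unmatched rows get NULL for `classes b`'s columns.
Matching on a.class_id <> b.class_id. A NULL in a compared column never satisfies the condition.
Matched pairs: 24; unmatched a rows kept: 1.
Total: 24 matched + 1 padded = 25 rows.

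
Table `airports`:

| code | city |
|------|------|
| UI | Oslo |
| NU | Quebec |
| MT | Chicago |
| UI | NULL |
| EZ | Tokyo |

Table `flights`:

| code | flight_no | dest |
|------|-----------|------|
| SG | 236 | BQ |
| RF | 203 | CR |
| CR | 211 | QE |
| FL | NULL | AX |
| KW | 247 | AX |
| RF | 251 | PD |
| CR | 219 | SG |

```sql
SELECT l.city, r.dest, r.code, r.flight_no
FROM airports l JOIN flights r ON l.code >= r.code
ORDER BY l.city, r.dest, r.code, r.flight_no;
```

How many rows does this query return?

24

INNER JOIN keeps only pairs where the ON condition holds.
Matching on l.code >= r.code.
Matched pairs: 24.
Total: 24 rows.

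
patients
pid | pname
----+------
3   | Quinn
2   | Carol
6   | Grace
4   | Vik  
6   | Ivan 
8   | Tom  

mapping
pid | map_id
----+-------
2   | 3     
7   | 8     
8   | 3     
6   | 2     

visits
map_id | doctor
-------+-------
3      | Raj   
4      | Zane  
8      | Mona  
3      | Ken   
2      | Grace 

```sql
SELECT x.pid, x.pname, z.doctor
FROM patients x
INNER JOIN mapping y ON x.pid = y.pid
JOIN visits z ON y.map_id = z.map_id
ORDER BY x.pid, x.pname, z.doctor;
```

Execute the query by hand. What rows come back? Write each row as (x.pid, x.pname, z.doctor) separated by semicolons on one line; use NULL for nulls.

Step 1 — x INNER JOIN y on pid → 4 row(s).
Then INNER JOIN `visits z` on map_id: keep only rows whose y.map_id appears in z.

(2, Carol, Ken); (2, Carol, Raj); (6, Grace, Grace); (6, Ivan, Grace); (8, Tom, Ken); (8, Tom, Raj)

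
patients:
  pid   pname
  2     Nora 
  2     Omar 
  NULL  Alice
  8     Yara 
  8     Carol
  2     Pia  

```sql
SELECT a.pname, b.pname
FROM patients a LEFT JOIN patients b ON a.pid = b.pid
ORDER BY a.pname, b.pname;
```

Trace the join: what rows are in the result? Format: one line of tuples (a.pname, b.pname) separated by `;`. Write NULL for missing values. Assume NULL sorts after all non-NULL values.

(Alice, NULL); (Carol, Carol); (Carol, Yara); (Nora, Nora); (Nora, Omar); (Nora, Pia); (Omar, Nora); (Omar, Omar); (Omar, Pia); (Pia, Nora); (Pia, Omar); (Pia, Pia); (Yara, Carol); (Yara, Yara)

LEFT JOIN keeps every row from `patients a`; unmatched rows get NULL for `patients b`'s columns.
Matching on a.pid = b.pid. A NULL in a compared column never satisfies the condition.
- a row (pid=2): matches 3 b row(s) → 3 output row(s).
- a row (pid=2): matches 3 b row(s) → 3 output row(s).
- a row (pid=NULL): no match → kept, b columns NULL.
- a row (pid=8): matches 2 b row(s) → 2 output row(s).
- a row (pid=8): matches 2 b row(s) → 2 output row(s).
- a row (pid=2): matches 3 b row(s) → 3 output row(s).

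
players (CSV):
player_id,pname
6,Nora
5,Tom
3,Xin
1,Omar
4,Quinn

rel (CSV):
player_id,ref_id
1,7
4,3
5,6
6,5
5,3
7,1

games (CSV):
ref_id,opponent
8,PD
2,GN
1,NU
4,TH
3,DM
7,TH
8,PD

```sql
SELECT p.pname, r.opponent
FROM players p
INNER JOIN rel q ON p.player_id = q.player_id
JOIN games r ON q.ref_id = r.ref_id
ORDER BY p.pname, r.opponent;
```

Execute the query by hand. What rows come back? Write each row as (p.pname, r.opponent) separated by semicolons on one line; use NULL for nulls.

(Omar, TH); (Quinn, DM); (Tom, DM)

Evaluate left to right. First `players p INNER JOIN rel q` on player_id: 5 row(s).
Then INNER JOIN `games r` on ref_id: keep only rows whose q.ref_id appears in r.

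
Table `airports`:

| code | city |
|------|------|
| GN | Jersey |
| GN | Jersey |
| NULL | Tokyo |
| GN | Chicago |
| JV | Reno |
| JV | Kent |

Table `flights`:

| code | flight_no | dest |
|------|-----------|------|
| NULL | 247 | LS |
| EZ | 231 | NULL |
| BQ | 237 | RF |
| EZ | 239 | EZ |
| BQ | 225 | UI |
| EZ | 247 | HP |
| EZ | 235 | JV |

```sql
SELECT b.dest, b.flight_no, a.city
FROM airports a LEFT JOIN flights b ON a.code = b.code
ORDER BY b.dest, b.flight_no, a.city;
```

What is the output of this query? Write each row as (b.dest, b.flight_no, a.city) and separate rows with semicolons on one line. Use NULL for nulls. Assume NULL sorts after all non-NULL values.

(NULL, NULL, Chicago); (NULL, NULL, Jersey); (NULL, NULL, Jersey); (NULL, NULL, Kent); (NULL, NULL, Reno); (NULL, NULL, Tokyo)

LEFT JOIN keeps every row from `airports`; unmatched rows get NULL for `flights`'s columns.
Matching on a.code = b.code. A NULL in a compared column never satisfies the condition.
- code=GN: no b row matches, row kept with b columns NULL.
- code=GN: no b row matches, row kept with b columns NULL.
- code=NULL: no b row matches, row kept with b columns NULL.
- code=GN: no b row matches, row kept with b columns NULL.
- code=JV: no b row matches, row kept with b columns NULL.
- code=JV: no b row matches, row kept with b columns NULL.
After projecting and ordering:
b.dest | b.flight_no | a.city
NULL | NULL | Chicago
NULL | NULL | Jersey
NULL | NULL | Jersey
NULL | NULL | Kent
NULL | NULL | Reno
NULL | NULL | Tokyo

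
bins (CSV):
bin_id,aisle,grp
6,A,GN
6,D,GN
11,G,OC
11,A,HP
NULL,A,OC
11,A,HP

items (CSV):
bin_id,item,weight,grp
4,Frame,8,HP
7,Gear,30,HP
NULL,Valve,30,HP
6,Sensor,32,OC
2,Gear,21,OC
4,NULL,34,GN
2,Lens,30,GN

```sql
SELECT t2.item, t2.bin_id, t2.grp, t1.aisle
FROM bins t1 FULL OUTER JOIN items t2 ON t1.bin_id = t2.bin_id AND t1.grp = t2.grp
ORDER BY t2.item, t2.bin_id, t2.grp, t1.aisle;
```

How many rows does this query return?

FULL OUTER JOIN keeps every row from both sides; unmatched rows get NULL for the other side's columns.
Matching on t1.bin_id = t2.bin_id AND t1.grp = t2.grp. A NULL in a compared column never satisfies the condition.
Matched pairs: 0; unmatched t1 rows kept: 6; unmatched t2 rows kept: 7.
Total: 0 matched + 13 padded = 13 rows.

13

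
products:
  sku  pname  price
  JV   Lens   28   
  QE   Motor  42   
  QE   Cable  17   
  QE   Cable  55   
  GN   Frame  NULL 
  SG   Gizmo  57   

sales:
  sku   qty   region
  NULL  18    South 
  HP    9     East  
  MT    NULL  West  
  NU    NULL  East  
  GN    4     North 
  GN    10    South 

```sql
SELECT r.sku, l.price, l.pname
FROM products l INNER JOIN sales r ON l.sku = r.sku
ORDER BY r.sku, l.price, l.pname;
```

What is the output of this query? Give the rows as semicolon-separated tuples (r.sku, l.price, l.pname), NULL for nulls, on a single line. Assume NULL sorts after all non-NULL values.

INNER JOIN keeps only pairs where the ON condition holds.
Matching on l.sku = r.sku. A NULL in a compared column never satisfies the condition.
Matched pairs: 2.

(GN, NULL, Frame); (GN, NULL, Frame)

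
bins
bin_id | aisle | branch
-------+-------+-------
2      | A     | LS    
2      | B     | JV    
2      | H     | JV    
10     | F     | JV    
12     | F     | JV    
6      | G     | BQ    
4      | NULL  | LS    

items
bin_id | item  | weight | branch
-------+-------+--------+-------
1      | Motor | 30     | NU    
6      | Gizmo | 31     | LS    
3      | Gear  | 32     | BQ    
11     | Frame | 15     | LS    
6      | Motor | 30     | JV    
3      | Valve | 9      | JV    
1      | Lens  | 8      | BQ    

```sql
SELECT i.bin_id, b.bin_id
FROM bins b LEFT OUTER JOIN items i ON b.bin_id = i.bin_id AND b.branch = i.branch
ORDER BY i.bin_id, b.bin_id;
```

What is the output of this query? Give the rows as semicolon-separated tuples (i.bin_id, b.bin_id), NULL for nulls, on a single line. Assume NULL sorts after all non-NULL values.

(NULL, 2); (NULL, 2); (NULL, 2); (NULL, 4); (NULL, 6); (NULL, 10); (NULL, 12)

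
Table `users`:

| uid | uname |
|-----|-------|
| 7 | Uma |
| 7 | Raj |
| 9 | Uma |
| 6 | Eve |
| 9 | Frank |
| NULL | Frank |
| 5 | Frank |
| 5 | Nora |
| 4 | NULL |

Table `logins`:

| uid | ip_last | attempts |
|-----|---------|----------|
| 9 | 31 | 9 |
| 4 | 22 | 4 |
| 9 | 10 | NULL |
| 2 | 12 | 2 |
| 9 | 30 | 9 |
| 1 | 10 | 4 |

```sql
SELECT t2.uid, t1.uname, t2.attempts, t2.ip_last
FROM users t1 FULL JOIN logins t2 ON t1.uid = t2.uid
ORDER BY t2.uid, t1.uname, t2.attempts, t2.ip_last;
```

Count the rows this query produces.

FULL OUTER JOIN keeps every row from both sides; unmatched rows get NULL for the other side's columns.
Matching on t1.uid = t2.uid. A NULL in a compared column never satisfies the condition.
Matched pairs: 7; unmatched t1 rows kept: 6; unmatched t2 rows kept: 2.
Total: 7 matched + 8 padded = 15 rows.

15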